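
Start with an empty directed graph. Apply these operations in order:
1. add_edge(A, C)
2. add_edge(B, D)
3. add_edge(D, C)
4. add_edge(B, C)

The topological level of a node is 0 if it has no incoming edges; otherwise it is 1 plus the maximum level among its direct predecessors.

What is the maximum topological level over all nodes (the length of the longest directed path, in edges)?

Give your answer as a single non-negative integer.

Answer: 2

Derivation:
Op 1: add_edge(A, C). Edges now: 1
Op 2: add_edge(B, D). Edges now: 2
Op 3: add_edge(D, C). Edges now: 3
Op 4: add_edge(B, C). Edges now: 4
Compute levels (Kahn BFS):
  sources (in-degree 0): A, B
  process A: level=0
    A->C: in-degree(C)=2, level(C)>=1
  process B: level=0
    B->C: in-degree(C)=1, level(C)>=1
    B->D: in-degree(D)=0, level(D)=1, enqueue
  process D: level=1
    D->C: in-degree(C)=0, level(C)=2, enqueue
  process C: level=2
All levels: A:0, B:0, C:2, D:1
max level = 2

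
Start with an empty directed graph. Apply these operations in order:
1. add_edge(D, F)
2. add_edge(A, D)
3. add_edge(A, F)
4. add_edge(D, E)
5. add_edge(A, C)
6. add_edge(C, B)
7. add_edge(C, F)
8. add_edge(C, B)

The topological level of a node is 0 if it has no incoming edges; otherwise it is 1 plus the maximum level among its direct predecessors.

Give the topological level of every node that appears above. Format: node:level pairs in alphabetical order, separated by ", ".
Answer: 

Op 1: add_edge(D, F). Edges now: 1
Op 2: add_edge(A, D). Edges now: 2
Op 3: add_edge(A, F). Edges now: 3
Op 4: add_edge(D, E). Edges now: 4
Op 5: add_edge(A, C). Edges now: 5
Op 6: add_edge(C, B). Edges now: 6
Op 7: add_edge(C, F). Edges now: 7
Op 8: add_edge(C, B) (duplicate, no change). Edges now: 7
Compute levels (Kahn BFS):
  sources (in-degree 0): A
  process A: level=0
    A->C: in-degree(C)=0, level(C)=1, enqueue
    A->D: in-degree(D)=0, level(D)=1, enqueue
    A->F: in-degree(F)=2, level(F)>=1
  process C: level=1
    C->B: in-degree(B)=0, level(B)=2, enqueue
    C->F: in-degree(F)=1, level(F)>=2
  process D: level=1
    D->E: in-degree(E)=0, level(E)=2, enqueue
    D->F: in-degree(F)=0, level(F)=2, enqueue
  process B: level=2
  process E: level=2
  process F: level=2
All levels: A:0, B:2, C:1, D:1, E:2, F:2

Answer: A:0, B:2, C:1, D:1, E:2, F:2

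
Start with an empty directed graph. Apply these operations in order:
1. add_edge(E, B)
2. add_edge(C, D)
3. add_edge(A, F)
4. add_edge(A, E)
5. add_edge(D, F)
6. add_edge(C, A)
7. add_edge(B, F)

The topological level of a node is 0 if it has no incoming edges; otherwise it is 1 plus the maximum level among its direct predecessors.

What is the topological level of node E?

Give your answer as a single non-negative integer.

Answer: 2

Derivation:
Op 1: add_edge(E, B). Edges now: 1
Op 2: add_edge(C, D). Edges now: 2
Op 3: add_edge(A, F). Edges now: 3
Op 4: add_edge(A, E). Edges now: 4
Op 5: add_edge(D, F). Edges now: 5
Op 6: add_edge(C, A). Edges now: 6
Op 7: add_edge(B, F). Edges now: 7
Compute levels (Kahn BFS):
  sources (in-degree 0): C
  process C: level=0
    C->A: in-degree(A)=0, level(A)=1, enqueue
    C->D: in-degree(D)=0, level(D)=1, enqueue
  process A: level=1
    A->E: in-degree(E)=0, level(E)=2, enqueue
    A->F: in-degree(F)=2, level(F)>=2
  process D: level=1
    D->F: in-degree(F)=1, level(F)>=2
  process E: level=2
    E->B: in-degree(B)=0, level(B)=3, enqueue
  process B: level=3
    B->F: in-degree(F)=0, level(F)=4, enqueue
  process F: level=4
All levels: A:1, B:3, C:0, D:1, E:2, F:4
level(E) = 2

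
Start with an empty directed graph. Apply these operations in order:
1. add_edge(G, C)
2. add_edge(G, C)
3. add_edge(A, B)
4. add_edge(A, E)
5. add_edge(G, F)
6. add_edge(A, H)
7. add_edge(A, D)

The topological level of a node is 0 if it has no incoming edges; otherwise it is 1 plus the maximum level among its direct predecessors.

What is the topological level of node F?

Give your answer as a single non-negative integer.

Op 1: add_edge(G, C). Edges now: 1
Op 2: add_edge(G, C) (duplicate, no change). Edges now: 1
Op 3: add_edge(A, B). Edges now: 2
Op 4: add_edge(A, E). Edges now: 3
Op 5: add_edge(G, F). Edges now: 4
Op 6: add_edge(A, H). Edges now: 5
Op 7: add_edge(A, D). Edges now: 6
Compute levels (Kahn BFS):
  sources (in-degree 0): A, G
  process A: level=0
    A->B: in-degree(B)=0, level(B)=1, enqueue
    A->D: in-degree(D)=0, level(D)=1, enqueue
    A->E: in-degree(E)=0, level(E)=1, enqueue
    A->H: in-degree(H)=0, level(H)=1, enqueue
  process G: level=0
    G->C: in-degree(C)=0, level(C)=1, enqueue
    G->F: in-degree(F)=0, level(F)=1, enqueue
  process B: level=1
  process D: level=1
  process E: level=1
  process H: level=1
  process C: level=1
  process F: level=1
All levels: A:0, B:1, C:1, D:1, E:1, F:1, G:0, H:1
level(F) = 1

Answer: 1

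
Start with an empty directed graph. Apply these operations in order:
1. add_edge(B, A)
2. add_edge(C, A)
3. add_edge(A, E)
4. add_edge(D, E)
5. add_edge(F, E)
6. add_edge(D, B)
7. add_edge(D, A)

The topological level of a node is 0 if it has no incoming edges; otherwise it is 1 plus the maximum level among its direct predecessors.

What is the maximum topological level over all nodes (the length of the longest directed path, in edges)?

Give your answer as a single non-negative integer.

Answer: 3

Derivation:
Op 1: add_edge(B, A). Edges now: 1
Op 2: add_edge(C, A). Edges now: 2
Op 3: add_edge(A, E). Edges now: 3
Op 4: add_edge(D, E). Edges now: 4
Op 5: add_edge(F, E). Edges now: 5
Op 6: add_edge(D, B). Edges now: 6
Op 7: add_edge(D, A). Edges now: 7
Compute levels (Kahn BFS):
  sources (in-degree 0): C, D, F
  process C: level=0
    C->A: in-degree(A)=2, level(A)>=1
  process D: level=0
    D->A: in-degree(A)=1, level(A)>=1
    D->B: in-degree(B)=0, level(B)=1, enqueue
    D->E: in-degree(E)=2, level(E)>=1
  process F: level=0
    F->E: in-degree(E)=1, level(E)>=1
  process B: level=1
    B->A: in-degree(A)=0, level(A)=2, enqueue
  process A: level=2
    A->E: in-degree(E)=0, level(E)=3, enqueue
  process E: level=3
All levels: A:2, B:1, C:0, D:0, E:3, F:0
max level = 3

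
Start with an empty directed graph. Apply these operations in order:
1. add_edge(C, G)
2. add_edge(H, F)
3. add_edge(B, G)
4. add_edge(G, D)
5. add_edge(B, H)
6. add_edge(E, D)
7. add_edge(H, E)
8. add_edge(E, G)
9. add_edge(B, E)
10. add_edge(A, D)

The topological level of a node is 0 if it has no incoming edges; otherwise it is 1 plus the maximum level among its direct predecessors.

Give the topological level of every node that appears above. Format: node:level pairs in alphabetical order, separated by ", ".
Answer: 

Answer: A:0, B:0, C:0, D:4, E:2, F:2, G:3, H:1

Derivation:
Op 1: add_edge(C, G). Edges now: 1
Op 2: add_edge(H, F). Edges now: 2
Op 3: add_edge(B, G). Edges now: 3
Op 4: add_edge(G, D). Edges now: 4
Op 5: add_edge(B, H). Edges now: 5
Op 6: add_edge(E, D). Edges now: 6
Op 7: add_edge(H, E). Edges now: 7
Op 8: add_edge(E, G). Edges now: 8
Op 9: add_edge(B, E). Edges now: 9
Op 10: add_edge(A, D). Edges now: 10
Compute levels (Kahn BFS):
  sources (in-degree 0): A, B, C
  process A: level=0
    A->D: in-degree(D)=2, level(D)>=1
  process B: level=0
    B->E: in-degree(E)=1, level(E)>=1
    B->G: in-degree(G)=2, level(G)>=1
    B->H: in-degree(H)=0, level(H)=1, enqueue
  process C: level=0
    C->G: in-degree(G)=1, level(G)>=1
  process H: level=1
    H->E: in-degree(E)=0, level(E)=2, enqueue
    H->F: in-degree(F)=0, level(F)=2, enqueue
  process E: level=2
    E->D: in-degree(D)=1, level(D)>=3
    E->G: in-degree(G)=0, level(G)=3, enqueue
  process F: level=2
  process G: level=3
    G->D: in-degree(D)=0, level(D)=4, enqueue
  process D: level=4
All levels: A:0, B:0, C:0, D:4, E:2, F:2, G:3, H:1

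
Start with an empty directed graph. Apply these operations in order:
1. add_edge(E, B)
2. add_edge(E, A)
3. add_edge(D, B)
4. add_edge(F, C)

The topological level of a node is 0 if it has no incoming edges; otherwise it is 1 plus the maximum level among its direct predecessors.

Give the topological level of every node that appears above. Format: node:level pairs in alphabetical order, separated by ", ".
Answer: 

Answer: A:1, B:1, C:1, D:0, E:0, F:0

Derivation:
Op 1: add_edge(E, B). Edges now: 1
Op 2: add_edge(E, A). Edges now: 2
Op 3: add_edge(D, B). Edges now: 3
Op 4: add_edge(F, C). Edges now: 4
Compute levels (Kahn BFS):
  sources (in-degree 0): D, E, F
  process D: level=0
    D->B: in-degree(B)=1, level(B)>=1
  process E: level=0
    E->A: in-degree(A)=0, level(A)=1, enqueue
    E->B: in-degree(B)=0, level(B)=1, enqueue
  process F: level=0
    F->C: in-degree(C)=0, level(C)=1, enqueue
  process A: level=1
  process B: level=1
  process C: level=1
All levels: A:1, B:1, C:1, D:0, E:0, F:0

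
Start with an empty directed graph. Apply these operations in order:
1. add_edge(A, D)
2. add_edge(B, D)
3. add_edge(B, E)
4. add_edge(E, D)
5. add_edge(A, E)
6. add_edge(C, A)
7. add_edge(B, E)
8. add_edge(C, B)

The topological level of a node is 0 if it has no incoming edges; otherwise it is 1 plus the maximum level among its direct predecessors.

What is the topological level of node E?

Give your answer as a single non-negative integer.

Answer: 2

Derivation:
Op 1: add_edge(A, D). Edges now: 1
Op 2: add_edge(B, D). Edges now: 2
Op 3: add_edge(B, E). Edges now: 3
Op 4: add_edge(E, D). Edges now: 4
Op 5: add_edge(A, E). Edges now: 5
Op 6: add_edge(C, A). Edges now: 6
Op 7: add_edge(B, E) (duplicate, no change). Edges now: 6
Op 8: add_edge(C, B). Edges now: 7
Compute levels (Kahn BFS):
  sources (in-degree 0): C
  process C: level=0
    C->A: in-degree(A)=0, level(A)=1, enqueue
    C->B: in-degree(B)=0, level(B)=1, enqueue
  process A: level=1
    A->D: in-degree(D)=2, level(D)>=2
    A->E: in-degree(E)=1, level(E)>=2
  process B: level=1
    B->D: in-degree(D)=1, level(D)>=2
    B->E: in-degree(E)=0, level(E)=2, enqueue
  process E: level=2
    E->D: in-degree(D)=0, level(D)=3, enqueue
  process D: level=3
All levels: A:1, B:1, C:0, D:3, E:2
level(E) = 2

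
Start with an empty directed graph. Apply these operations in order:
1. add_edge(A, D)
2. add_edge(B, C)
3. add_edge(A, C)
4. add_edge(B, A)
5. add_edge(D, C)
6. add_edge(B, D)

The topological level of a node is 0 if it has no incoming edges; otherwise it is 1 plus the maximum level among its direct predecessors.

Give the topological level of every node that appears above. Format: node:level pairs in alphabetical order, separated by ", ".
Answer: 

Answer: A:1, B:0, C:3, D:2

Derivation:
Op 1: add_edge(A, D). Edges now: 1
Op 2: add_edge(B, C). Edges now: 2
Op 3: add_edge(A, C). Edges now: 3
Op 4: add_edge(B, A). Edges now: 4
Op 5: add_edge(D, C). Edges now: 5
Op 6: add_edge(B, D). Edges now: 6
Compute levels (Kahn BFS):
  sources (in-degree 0): B
  process B: level=0
    B->A: in-degree(A)=0, level(A)=1, enqueue
    B->C: in-degree(C)=2, level(C)>=1
    B->D: in-degree(D)=1, level(D)>=1
  process A: level=1
    A->C: in-degree(C)=1, level(C)>=2
    A->D: in-degree(D)=0, level(D)=2, enqueue
  process D: level=2
    D->C: in-degree(C)=0, level(C)=3, enqueue
  process C: level=3
All levels: A:1, B:0, C:3, D:2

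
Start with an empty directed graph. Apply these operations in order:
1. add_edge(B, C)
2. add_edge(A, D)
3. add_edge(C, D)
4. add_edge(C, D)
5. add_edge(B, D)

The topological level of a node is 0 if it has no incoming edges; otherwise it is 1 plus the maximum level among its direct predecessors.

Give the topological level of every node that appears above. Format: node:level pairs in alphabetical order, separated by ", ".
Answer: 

Op 1: add_edge(B, C). Edges now: 1
Op 2: add_edge(A, D). Edges now: 2
Op 3: add_edge(C, D). Edges now: 3
Op 4: add_edge(C, D) (duplicate, no change). Edges now: 3
Op 5: add_edge(B, D). Edges now: 4
Compute levels (Kahn BFS):
  sources (in-degree 0): A, B
  process A: level=0
    A->D: in-degree(D)=2, level(D)>=1
  process B: level=0
    B->C: in-degree(C)=0, level(C)=1, enqueue
    B->D: in-degree(D)=1, level(D)>=1
  process C: level=1
    C->D: in-degree(D)=0, level(D)=2, enqueue
  process D: level=2
All levels: A:0, B:0, C:1, D:2

Answer: A:0, B:0, C:1, D:2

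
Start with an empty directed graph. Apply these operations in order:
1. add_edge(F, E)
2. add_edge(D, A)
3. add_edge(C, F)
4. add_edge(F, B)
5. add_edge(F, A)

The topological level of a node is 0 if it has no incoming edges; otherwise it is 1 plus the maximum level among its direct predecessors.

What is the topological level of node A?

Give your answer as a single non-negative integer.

Op 1: add_edge(F, E). Edges now: 1
Op 2: add_edge(D, A). Edges now: 2
Op 3: add_edge(C, F). Edges now: 3
Op 4: add_edge(F, B). Edges now: 4
Op 5: add_edge(F, A). Edges now: 5
Compute levels (Kahn BFS):
  sources (in-degree 0): C, D
  process C: level=0
    C->F: in-degree(F)=0, level(F)=1, enqueue
  process D: level=0
    D->A: in-degree(A)=1, level(A)>=1
  process F: level=1
    F->A: in-degree(A)=0, level(A)=2, enqueue
    F->B: in-degree(B)=0, level(B)=2, enqueue
    F->E: in-degree(E)=0, level(E)=2, enqueue
  process A: level=2
  process B: level=2
  process E: level=2
All levels: A:2, B:2, C:0, D:0, E:2, F:1
level(A) = 2

Answer: 2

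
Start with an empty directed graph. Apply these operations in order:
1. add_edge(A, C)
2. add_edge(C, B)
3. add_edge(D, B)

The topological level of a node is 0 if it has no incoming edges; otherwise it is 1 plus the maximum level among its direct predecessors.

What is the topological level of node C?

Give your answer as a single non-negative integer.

Op 1: add_edge(A, C). Edges now: 1
Op 2: add_edge(C, B). Edges now: 2
Op 3: add_edge(D, B). Edges now: 3
Compute levels (Kahn BFS):
  sources (in-degree 0): A, D
  process A: level=0
    A->C: in-degree(C)=0, level(C)=1, enqueue
  process D: level=0
    D->B: in-degree(B)=1, level(B)>=1
  process C: level=1
    C->B: in-degree(B)=0, level(B)=2, enqueue
  process B: level=2
All levels: A:0, B:2, C:1, D:0
level(C) = 1

Answer: 1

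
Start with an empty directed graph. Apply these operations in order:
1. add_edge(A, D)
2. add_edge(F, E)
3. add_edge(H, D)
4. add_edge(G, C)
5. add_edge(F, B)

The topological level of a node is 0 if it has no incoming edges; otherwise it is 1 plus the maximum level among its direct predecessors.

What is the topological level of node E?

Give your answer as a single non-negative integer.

Op 1: add_edge(A, D). Edges now: 1
Op 2: add_edge(F, E). Edges now: 2
Op 3: add_edge(H, D). Edges now: 3
Op 4: add_edge(G, C). Edges now: 4
Op 5: add_edge(F, B). Edges now: 5
Compute levels (Kahn BFS):
  sources (in-degree 0): A, F, G, H
  process A: level=0
    A->D: in-degree(D)=1, level(D)>=1
  process F: level=0
    F->B: in-degree(B)=0, level(B)=1, enqueue
    F->E: in-degree(E)=0, level(E)=1, enqueue
  process G: level=0
    G->C: in-degree(C)=0, level(C)=1, enqueue
  process H: level=0
    H->D: in-degree(D)=0, level(D)=1, enqueue
  process B: level=1
  process E: level=1
  process C: level=1
  process D: level=1
All levels: A:0, B:1, C:1, D:1, E:1, F:0, G:0, H:0
level(E) = 1

Answer: 1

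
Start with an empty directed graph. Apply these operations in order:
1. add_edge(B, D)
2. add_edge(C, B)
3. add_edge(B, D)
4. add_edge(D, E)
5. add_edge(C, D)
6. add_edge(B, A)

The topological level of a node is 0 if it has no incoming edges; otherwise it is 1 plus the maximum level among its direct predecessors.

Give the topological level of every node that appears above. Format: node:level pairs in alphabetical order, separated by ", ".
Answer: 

Answer: A:2, B:1, C:0, D:2, E:3

Derivation:
Op 1: add_edge(B, D). Edges now: 1
Op 2: add_edge(C, B). Edges now: 2
Op 3: add_edge(B, D) (duplicate, no change). Edges now: 2
Op 4: add_edge(D, E). Edges now: 3
Op 5: add_edge(C, D). Edges now: 4
Op 6: add_edge(B, A). Edges now: 5
Compute levels (Kahn BFS):
  sources (in-degree 0): C
  process C: level=0
    C->B: in-degree(B)=0, level(B)=1, enqueue
    C->D: in-degree(D)=1, level(D)>=1
  process B: level=1
    B->A: in-degree(A)=0, level(A)=2, enqueue
    B->D: in-degree(D)=0, level(D)=2, enqueue
  process A: level=2
  process D: level=2
    D->E: in-degree(E)=0, level(E)=3, enqueue
  process E: level=3
All levels: A:2, B:1, C:0, D:2, E:3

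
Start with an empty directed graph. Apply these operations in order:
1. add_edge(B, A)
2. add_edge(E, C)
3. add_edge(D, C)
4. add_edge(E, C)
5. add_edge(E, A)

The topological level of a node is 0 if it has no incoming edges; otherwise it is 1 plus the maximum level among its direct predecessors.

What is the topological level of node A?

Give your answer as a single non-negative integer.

Op 1: add_edge(B, A). Edges now: 1
Op 2: add_edge(E, C). Edges now: 2
Op 3: add_edge(D, C). Edges now: 3
Op 4: add_edge(E, C) (duplicate, no change). Edges now: 3
Op 5: add_edge(E, A). Edges now: 4
Compute levels (Kahn BFS):
  sources (in-degree 0): B, D, E
  process B: level=0
    B->A: in-degree(A)=1, level(A)>=1
  process D: level=0
    D->C: in-degree(C)=1, level(C)>=1
  process E: level=0
    E->A: in-degree(A)=0, level(A)=1, enqueue
    E->C: in-degree(C)=0, level(C)=1, enqueue
  process A: level=1
  process C: level=1
All levels: A:1, B:0, C:1, D:0, E:0
level(A) = 1

Answer: 1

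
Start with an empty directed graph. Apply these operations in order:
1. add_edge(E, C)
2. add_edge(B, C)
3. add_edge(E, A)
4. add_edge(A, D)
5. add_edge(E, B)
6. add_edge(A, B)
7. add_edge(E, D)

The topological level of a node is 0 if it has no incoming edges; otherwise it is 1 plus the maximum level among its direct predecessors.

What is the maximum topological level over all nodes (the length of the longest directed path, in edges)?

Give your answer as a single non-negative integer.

Op 1: add_edge(E, C). Edges now: 1
Op 2: add_edge(B, C). Edges now: 2
Op 3: add_edge(E, A). Edges now: 3
Op 4: add_edge(A, D). Edges now: 4
Op 5: add_edge(E, B). Edges now: 5
Op 6: add_edge(A, B). Edges now: 6
Op 7: add_edge(E, D). Edges now: 7
Compute levels (Kahn BFS):
  sources (in-degree 0): E
  process E: level=0
    E->A: in-degree(A)=0, level(A)=1, enqueue
    E->B: in-degree(B)=1, level(B)>=1
    E->C: in-degree(C)=1, level(C)>=1
    E->D: in-degree(D)=1, level(D)>=1
  process A: level=1
    A->B: in-degree(B)=0, level(B)=2, enqueue
    A->D: in-degree(D)=0, level(D)=2, enqueue
  process B: level=2
    B->C: in-degree(C)=0, level(C)=3, enqueue
  process D: level=2
  process C: level=3
All levels: A:1, B:2, C:3, D:2, E:0
max level = 3

Answer: 3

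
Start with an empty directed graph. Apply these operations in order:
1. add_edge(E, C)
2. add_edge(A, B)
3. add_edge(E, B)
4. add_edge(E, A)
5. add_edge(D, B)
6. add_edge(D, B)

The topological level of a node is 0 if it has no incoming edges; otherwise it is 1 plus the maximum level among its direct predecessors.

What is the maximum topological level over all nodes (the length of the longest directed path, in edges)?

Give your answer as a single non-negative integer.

Answer: 2

Derivation:
Op 1: add_edge(E, C). Edges now: 1
Op 2: add_edge(A, B). Edges now: 2
Op 3: add_edge(E, B). Edges now: 3
Op 4: add_edge(E, A). Edges now: 4
Op 5: add_edge(D, B). Edges now: 5
Op 6: add_edge(D, B) (duplicate, no change). Edges now: 5
Compute levels (Kahn BFS):
  sources (in-degree 0): D, E
  process D: level=0
    D->B: in-degree(B)=2, level(B)>=1
  process E: level=0
    E->A: in-degree(A)=0, level(A)=1, enqueue
    E->B: in-degree(B)=1, level(B)>=1
    E->C: in-degree(C)=0, level(C)=1, enqueue
  process A: level=1
    A->B: in-degree(B)=0, level(B)=2, enqueue
  process C: level=1
  process B: level=2
All levels: A:1, B:2, C:1, D:0, E:0
max level = 2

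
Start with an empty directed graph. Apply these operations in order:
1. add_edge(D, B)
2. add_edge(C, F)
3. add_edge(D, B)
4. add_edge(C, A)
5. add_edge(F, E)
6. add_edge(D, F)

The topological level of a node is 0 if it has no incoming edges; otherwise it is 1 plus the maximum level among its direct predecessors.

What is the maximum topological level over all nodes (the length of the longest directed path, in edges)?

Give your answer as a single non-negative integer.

Answer: 2

Derivation:
Op 1: add_edge(D, B). Edges now: 1
Op 2: add_edge(C, F). Edges now: 2
Op 3: add_edge(D, B) (duplicate, no change). Edges now: 2
Op 4: add_edge(C, A). Edges now: 3
Op 5: add_edge(F, E). Edges now: 4
Op 6: add_edge(D, F). Edges now: 5
Compute levels (Kahn BFS):
  sources (in-degree 0): C, D
  process C: level=0
    C->A: in-degree(A)=0, level(A)=1, enqueue
    C->F: in-degree(F)=1, level(F)>=1
  process D: level=0
    D->B: in-degree(B)=0, level(B)=1, enqueue
    D->F: in-degree(F)=0, level(F)=1, enqueue
  process A: level=1
  process B: level=1
  process F: level=1
    F->E: in-degree(E)=0, level(E)=2, enqueue
  process E: level=2
All levels: A:1, B:1, C:0, D:0, E:2, F:1
max level = 2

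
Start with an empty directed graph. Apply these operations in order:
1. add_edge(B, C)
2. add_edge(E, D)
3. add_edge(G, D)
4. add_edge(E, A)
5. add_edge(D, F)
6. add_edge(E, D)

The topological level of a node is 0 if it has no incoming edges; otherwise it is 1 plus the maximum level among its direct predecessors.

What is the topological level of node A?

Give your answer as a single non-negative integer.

Op 1: add_edge(B, C). Edges now: 1
Op 2: add_edge(E, D). Edges now: 2
Op 3: add_edge(G, D). Edges now: 3
Op 4: add_edge(E, A). Edges now: 4
Op 5: add_edge(D, F). Edges now: 5
Op 6: add_edge(E, D) (duplicate, no change). Edges now: 5
Compute levels (Kahn BFS):
  sources (in-degree 0): B, E, G
  process B: level=0
    B->C: in-degree(C)=0, level(C)=1, enqueue
  process E: level=0
    E->A: in-degree(A)=0, level(A)=1, enqueue
    E->D: in-degree(D)=1, level(D)>=1
  process G: level=0
    G->D: in-degree(D)=0, level(D)=1, enqueue
  process C: level=1
  process A: level=1
  process D: level=1
    D->F: in-degree(F)=0, level(F)=2, enqueue
  process F: level=2
All levels: A:1, B:0, C:1, D:1, E:0, F:2, G:0
level(A) = 1

Answer: 1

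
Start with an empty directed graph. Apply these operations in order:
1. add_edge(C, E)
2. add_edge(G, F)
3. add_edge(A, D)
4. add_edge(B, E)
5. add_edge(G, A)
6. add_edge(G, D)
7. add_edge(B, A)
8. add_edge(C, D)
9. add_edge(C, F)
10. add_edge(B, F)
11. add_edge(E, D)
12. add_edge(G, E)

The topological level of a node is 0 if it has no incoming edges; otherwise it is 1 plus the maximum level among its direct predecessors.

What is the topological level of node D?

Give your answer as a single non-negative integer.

Op 1: add_edge(C, E). Edges now: 1
Op 2: add_edge(G, F). Edges now: 2
Op 3: add_edge(A, D). Edges now: 3
Op 4: add_edge(B, E). Edges now: 4
Op 5: add_edge(G, A). Edges now: 5
Op 6: add_edge(G, D). Edges now: 6
Op 7: add_edge(B, A). Edges now: 7
Op 8: add_edge(C, D). Edges now: 8
Op 9: add_edge(C, F). Edges now: 9
Op 10: add_edge(B, F). Edges now: 10
Op 11: add_edge(E, D). Edges now: 11
Op 12: add_edge(G, E). Edges now: 12
Compute levels (Kahn BFS):
  sources (in-degree 0): B, C, G
  process B: level=0
    B->A: in-degree(A)=1, level(A)>=1
    B->E: in-degree(E)=2, level(E)>=1
    B->F: in-degree(F)=2, level(F)>=1
  process C: level=0
    C->D: in-degree(D)=3, level(D)>=1
    C->E: in-degree(E)=1, level(E)>=1
    C->F: in-degree(F)=1, level(F)>=1
  process G: level=0
    G->A: in-degree(A)=0, level(A)=1, enqueue
    G->D: in-degree(D)=2, level(D)>=1
    G->E: in-degree(E)=0, level(E)=1, enqueue
    G->F: in-degree(F)=0, level(F)=1, enqueue
  process A: level=1
    A->D: in-degree(D)=1, level(D)>=2
  process E: level=1
    E->D: in-degree(D)=0, level(D)=2, enqueue
  process F: level=1
  process D: level=2
All levels: A:1, B:0, C:0, D:2, E:1, F:1, G:0
level(D) = 2

Answer: 2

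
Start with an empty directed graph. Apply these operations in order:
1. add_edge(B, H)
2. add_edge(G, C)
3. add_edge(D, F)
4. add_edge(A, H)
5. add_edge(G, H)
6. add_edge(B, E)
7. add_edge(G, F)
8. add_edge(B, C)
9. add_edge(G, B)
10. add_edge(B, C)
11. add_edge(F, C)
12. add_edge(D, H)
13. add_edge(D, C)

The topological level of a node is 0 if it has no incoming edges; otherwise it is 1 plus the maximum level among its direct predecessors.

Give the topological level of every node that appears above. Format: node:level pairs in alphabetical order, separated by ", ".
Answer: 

Answer: A:0, B:1, C:2, D:0, E:2, F:1, G:0, H:2

Derivation:
Op 1: add_edge(B, H). Edges now: 1
Op 2: add_edge(G, C). Edges now: 2
Op 3: add_edge(D, F). Edges now: 3
Op 4: add_edge(A, H). Edges now: 4
Op 5: add_edge(G, H). Edges now: 5
Op 6: add_edge(B, E). Edges now: 6
Op 7: add_edge(G, F). Edges now: 7
Op 8: add_edge(B, C). Edges now: 8
Op 9: add_edge(G, B). Edges now: 9
Op 10: add_edge(B, C) (duplicate, no change). Edges now: 9
Op 11: add_edge(F, C). Edges now: 10
Op 12: add_edge(D, H). Edges now: 11
Op 13: add_edge(D, C). Edges now: 12
Compute levels (Kahn BFS):
  sources (in-degree 0): A, D, G
  process A: level=0
    A->H: in-degree(H)=3, level(H)>=1
  process D: level=0
    D->C: in-degree(C)=3, level(C)>=1
    D->F: in-degree(F)=1, level(F)>=1
    D->H: in-degree(H)=2, level(H)>=1
  process G: level=0
    G->B: in-degree(B)=0, level(B)=1, enqueue
    G->C: in-degree(C)=2, level(C)>=1
    G->F: in-degree(F)=0, level(F)=1, enqueue
    G->H: in-degree(H)=1, level(H)>=1
  process B: level=1
    B->C: in-degree(C)=1, level(C)>=2
    B->E: in-degree(E)=0, level(E)=2, enqueue
    B->H: in-degree(H)=0, level(H)=2, enqueue
  process F: level=1
    F->C: in-degree(C)=0, level(C)=2, enqueue
  process E: level=2
  process H: level=2
  process C: level=2
All levels: A:0, B:1, C:2, D:0, E:2, F:1, G:0, H:2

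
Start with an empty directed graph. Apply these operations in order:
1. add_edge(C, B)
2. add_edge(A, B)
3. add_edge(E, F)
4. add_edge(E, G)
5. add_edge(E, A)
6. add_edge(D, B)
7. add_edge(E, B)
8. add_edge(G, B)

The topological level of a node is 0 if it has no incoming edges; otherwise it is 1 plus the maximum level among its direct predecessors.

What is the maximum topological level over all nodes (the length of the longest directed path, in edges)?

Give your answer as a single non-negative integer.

Op 1: add_edge(C, B). Edges now: 1
Op 2: add_edge(A, B). Edges now: 2
Op 3: add_edge(E, F). Edges now: 3
Op 4: add_edge(E, G). Edges now: 4
Op 5: add_edge(E, A). Edges now: 5
Op 6: add_edge(D, B). Edges now: 6
Op 7: add_edge(E, B). Edges now: 7
Op 8: add_edge(G, B). Edges now: 8
Compute levels (Kahn BFS):
  sources (in-degree 0): C, D, E
  process C: level=0
    C->B: in-degree(B)=4, level(B)>=1
  process D: level=0
    D->B: in-degree(B)=3, level(B)>=1
  process E: level=0
    E->A: in-degree(A)=0, level(A)=1, enqueue
    E->B: in-degree(B)=2, level(B)>=1
    E->F: in-degree(F)=0, level(F)=1, enqueue
    E->G: in-degree(G)=0, level(G)=1, enqueue
  process A: level=1
    A->B: in-degree(B)=1, level(B)>=2
  process F: level=1
  process G: level=1
    G->B: in-degree(B)=0, level(B)=2, enqueue
  process B: level=2
All levels: A:1, B:2, C:0, D:0, E:0, F:1, G:1
max level = 2

Answer: 2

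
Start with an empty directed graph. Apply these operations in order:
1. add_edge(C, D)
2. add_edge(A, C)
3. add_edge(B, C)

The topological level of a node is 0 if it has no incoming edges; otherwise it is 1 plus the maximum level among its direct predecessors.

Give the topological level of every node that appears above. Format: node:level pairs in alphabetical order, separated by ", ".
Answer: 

Answer: A:0, B:0, C:1, D:2

Derivation:
Op 1: add_edge(C, D). Edges now: 1
Op 2: add_edge(A, C). Edges now: 2
Op 3: add_edge(B, C). Edges now: 3
Compute levels (Kahn BFS):
  sources (in-degree 0): A, B
  process A: level=0
    A->C: in-degree(C)=1, level(C)>=1
  process B: level=0
    B->C: in-degree(C)=0, level(C)=1, enqueue
  process C: level=1
    C->D: in-degree(D)=0, level(D)=2, enqueue
  process D: level=2
All levels: A:0, B:0, C:1, D:2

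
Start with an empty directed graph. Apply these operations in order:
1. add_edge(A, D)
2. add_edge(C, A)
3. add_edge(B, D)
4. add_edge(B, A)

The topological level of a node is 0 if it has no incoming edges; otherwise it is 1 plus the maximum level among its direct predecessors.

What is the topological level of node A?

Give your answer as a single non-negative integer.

Op 1: add_edge(A, D). Edges now: 1
Op 2: add_edge(C, A). Edges now: 2
Op 3: add_edge(B, D). Edges now: 3
Op 4: add_edge(B, A). Edges now: 4
Compute levels (Kahn BFS):
  sources (in-degree 0): B, C
  process B: level=0
    B->A: in-degree(A)=1, level(A)>=1
    B->D: in-degree(D)=1, level(D)>=1
  process C: level=0
    C->A: in-degree(A)=0, level(A)=1, enqueue
  process A: level=1
    A->D: in-degree(D)=0, level(D)=2, enqueue
  process D: level=2
All levels: A:1, B:0, C:0, D:2
level(A) = 1

Answer: 1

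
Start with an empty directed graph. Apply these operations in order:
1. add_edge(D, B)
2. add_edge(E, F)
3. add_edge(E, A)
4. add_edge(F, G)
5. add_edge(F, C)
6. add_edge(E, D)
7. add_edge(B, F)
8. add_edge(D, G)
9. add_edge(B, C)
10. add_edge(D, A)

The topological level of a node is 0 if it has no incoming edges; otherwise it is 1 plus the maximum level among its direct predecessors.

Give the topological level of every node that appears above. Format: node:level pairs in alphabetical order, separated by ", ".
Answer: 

Answer: A:2, B:2, C:4, D:1, E:0, F:3, G:4

Derivation:
Op 1: add_edge(D, B). Edges now: 1
Op 2: add_edge(E, F). Edges now: 2
Op 3: add_edge(E, A). Edges now: 3
Op 4: add_edge(F, G). Edges now: 4
Op 5: add_edge(F, C). Edges now: 5
Op 6: add_edge(E, D). Edges now: 6
Op 7: add_edge(B, F). Edges now: 7
Op 8: add_edge(D, G). Edges now: 8
Op 9: add_edge(B, C). Edges now: 9
Op 10: add_edge(D, A). Edges now: 10
Compute levels (Kahn BFS):
  sources (in-degree 0): E
  process E: level=0
    E->A: in-degree(A)=1, level(A)>=1
    E->D: in-degree(D)=0, level(D)=1, enqueue
    E->F: in-degree(F)=1, level(F)>=1
  process D: level=1
    D->A: in-degree(A)=0, level(A)=2, enqueue
    D->B: in-degree(B)=0, level(B)=2, enqueue
    D->G: in-degree(G)=1, level(G)>=2
  process A: level=2
  process B: level=2
    B->C: in-degree(C)=1, level(C)>=3
    B->F: in-degree(F)=0, level(F)=3, enqueue
  process F: level=3
    F->C: in-degree(C)=0, level(C)=4, enqueue
    F->G: in-degree(G)=0, level(G)=4, enqueue
  process C: level=4
  process G: level=4
All levels: A:2, B:2, C:4, D:1, E:0, F:3, G:4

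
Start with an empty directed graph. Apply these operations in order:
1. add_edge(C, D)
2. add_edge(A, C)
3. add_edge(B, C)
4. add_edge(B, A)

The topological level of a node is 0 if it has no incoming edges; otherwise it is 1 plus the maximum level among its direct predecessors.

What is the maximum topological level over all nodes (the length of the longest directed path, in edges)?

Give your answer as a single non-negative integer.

Answer: 3

Derivation:
Op 1: add_edge(C, D). Edges now: 1
Op 2: add_edge(A, C). Edges now: 2
Op 3: add_edge(B, C). Edges now: 3
Op 4: add_edge(B, A). Edges now: 4
Compute levels (Kahn BFS):
  sources (in-degree 0): B
  process B: level=0
    B->A: in-degree(A)=0, level(A)=1, enqueue
    B->C: in-degree(C)=1, level(C)>=1
  process A: level=1
    A->C: in-degree(C)=0, level(C)=2, enqueue
  process C: level=2
    C->D: in-degree(D)=0, level(D)=3, enqueue
  process D: level=3
All levels: A:1, B:0, C:2, D:3
max level = 3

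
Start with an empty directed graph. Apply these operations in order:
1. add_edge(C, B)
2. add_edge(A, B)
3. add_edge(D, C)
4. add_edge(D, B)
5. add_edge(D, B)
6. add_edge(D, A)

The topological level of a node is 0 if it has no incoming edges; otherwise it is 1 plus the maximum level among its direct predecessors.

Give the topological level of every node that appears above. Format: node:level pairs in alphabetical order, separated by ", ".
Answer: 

Op 1: add_edge(C, B). Edges now: 1
Op 2: add_edge(A, B). Edges now: 2
Op 3: add_edge(D, C). Edges now: 3
Op 4: add_edge(D, B). Edges now: 4
Op 5: add_edge(D, B) (duplicate, no change). Edges now: 4
Op 6: add_edge(D, A). Edges now: 5
Compute levels (Kahn BFS):
  sources (in-degree 0): D
  process D: level=0
    D->A: in-degree(A)=0, level(A)=1, enqueue
    D->B: in-degree(B)=2, level(B)>=1
    D->C: in-degree(C)=0, level(C)=1, enqueue
  process A: level=1
    A->B: in-degree(B)=1, level(B)>=2
  process C: level=1
    C->B: in-degree(B)=0, level(B)=2, enqueue
  process B: level=2
All levels: A:1, B:2, C:1, D:0

Answer: A:1, B:2, C:1, D:0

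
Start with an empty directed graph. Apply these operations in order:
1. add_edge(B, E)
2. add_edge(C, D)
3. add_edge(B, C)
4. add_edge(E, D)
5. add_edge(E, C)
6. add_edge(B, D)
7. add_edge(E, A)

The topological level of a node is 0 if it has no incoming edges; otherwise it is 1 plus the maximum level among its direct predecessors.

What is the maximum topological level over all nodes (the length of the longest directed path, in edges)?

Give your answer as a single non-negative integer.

Answer: 3

Derivation:
Op 1: add_edge(B, E). Edges now: 1
Op 2: add_edge(C, D). Edges now: 2
Op 3: add_edge(B, C). Edges now: 3
Op 4: add_edge(E, D). Edges now: 4
Op 5: add_edge(E, C). Edges now: 5
Op 6: add_edge(B, D). Edges now: 6
Op 7: add_edge(E, A). Edges now: 7
Compute levels (Kahn BFS):
  sources (in-degree 0): B
  process B: level=0
    B->C: in-degree(C)=1, level(C)>=1
    B->D: in-degree(D)=2, level(D)>=1
    B->E: in-degree(E)=0, level(E)=1, enqueue
  process E: level=1
    E->A: in-degree(A)=0, level(A)=2, enqueue
    E->C: in-degree(C)=0, level(C)=2, enqueue
    E->D: in-degree(D)=1, level(D)>=2
  process A: level=2
  process C: level=2
    C->D: in-degree(D)=0, level(D)=3, enqueue
  process D: level=3
All levels: A:2, B:0, C:2, D:3, E:1
max level = 3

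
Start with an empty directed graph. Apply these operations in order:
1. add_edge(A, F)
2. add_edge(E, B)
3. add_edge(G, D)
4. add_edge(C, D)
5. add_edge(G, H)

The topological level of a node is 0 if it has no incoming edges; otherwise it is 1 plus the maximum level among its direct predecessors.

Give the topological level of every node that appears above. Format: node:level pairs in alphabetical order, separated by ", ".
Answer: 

Answer: A:0, B:1, C:0, D:1, E:0, F:1, G:0, H:1

Derivation:
Op 1: add_edge(A, F). Edges now: 1
Op 2: add_edge(E, B). Edges now: 2
Op 3: add_edge(G, D). Edges now: 3
Op 4: add_edge(C, D). Edges now: 4
Op 5: add_edge(G, H). Edges now: 5
Compute levels (Kahn BFS):
  sources (in-degree 0): A, C, E, G
  process A: level=0
    A->F: in-degree(F)=0, level(F)=1, enqueue
  process C: level=0
    C->D: in-degree(D)=1, level(D)>=1
  process E: level=0
    E->B: in-degree(B)=0, level(B)=1, enqueue
  process G: level=0
    G->D: in-degree(D)=0, level(D)=1, enqueue
    G->H: in-degree(H)=0, level(H)=1, enqueue
  process F: level=1
  process B: level=1
  process D: level=1
  process H: level=1
All levels: A:0, B:1, C:0, D:1, E:0, F:1, G:0, H:1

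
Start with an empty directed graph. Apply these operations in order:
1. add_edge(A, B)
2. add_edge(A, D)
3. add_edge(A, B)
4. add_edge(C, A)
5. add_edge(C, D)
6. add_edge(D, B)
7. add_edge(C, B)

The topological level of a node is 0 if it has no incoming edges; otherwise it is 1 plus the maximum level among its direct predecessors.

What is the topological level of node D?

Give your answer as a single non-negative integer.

Op 1: add_edge(A, B). Edges now: 1
Op 2: add_edge(A, D). Edges now: 2
Op 3: add_edge(A, B) (duplicate, no change). Edges now: 2
Op 4: add_edge(C, A). Edges now: 3
Op 5: add_edge(C, D). Edges now: 4
Op 6: add_edge(D, B). Edges now: 5
Op 7: add_edge(C, B). Edges now: 6
Compute levels (Kahn BFS):
  sources (in-degree 0): C
  process C: level=0
    C->A: in-degree(A)=0, level(A)=1, enqueue
    C->B: in-degree(B)=2, level(B)>=1
    C->D: in-degree(D)=1, level(D)>=1
  process A: level=1
    A->B: in-degree(B)=1, level(B)>=2
    A->D: in-degree(D)=0, level(D)=2, enqueue
  process D: level=2
    D->B: in-degree(B)=0, level(B)=3, enqueue
  process B: level=3
All levels: A:1, B:3, C:0, D:2
level(D) = 2

Answer: 2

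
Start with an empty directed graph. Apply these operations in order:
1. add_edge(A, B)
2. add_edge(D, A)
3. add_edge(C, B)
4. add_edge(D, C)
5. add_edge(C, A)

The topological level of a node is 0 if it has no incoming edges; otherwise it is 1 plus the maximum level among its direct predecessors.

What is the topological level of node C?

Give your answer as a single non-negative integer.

Op 1: add_edge(A, B). Edges now: 1
Op 2: add_edge(D, A). Edges now: 2
Op 3: add_edge(C, B). Edges now: 3
Op 4: add_edge(D, C). Edges now: 4
Op 5: add_edge(C, A). Edges now: 5
Compute levels (Kahn BFS):
  sources (in-degree 0): D
  process D: level=0
    D->A: in-degree(A)=1, level(A)>=1
    D->C: in-degree(C)=0, level(C)=1, enqueue
  process C: level=1
    C->A: in-degree(A)=0, level(A)=2, enqueue
    C->B: in-degree(B)=1, level(B)>=2
  process A: level=2
    A->B: in-degree(B)=0, level(B)=3, enqueue
  process B: level=3
All levels: A:2, B:3, C:1, D:0
level(C) = 1

Answer: 1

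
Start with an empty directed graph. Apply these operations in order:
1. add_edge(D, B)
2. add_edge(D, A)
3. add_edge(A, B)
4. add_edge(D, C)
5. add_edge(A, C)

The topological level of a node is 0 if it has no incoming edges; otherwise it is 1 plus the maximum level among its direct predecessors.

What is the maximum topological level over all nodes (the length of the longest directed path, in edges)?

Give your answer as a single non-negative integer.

Op 1: add_edge(D, B). Edges now: 1
Op 2: add_edge(D, A). Edges now: 2
Op 3: add_edge(A, B). Edges now: 3
Op 4: add_edge(D, C). Edges now: 4
Op 5: add_edge(A, C). Edges now: 5
Compute levels (Kahn BFS):
  sources (in-degree 0): D
  process D: level=0
    D->A: in-degree(A)=0, level(A)=1, enqueue
    D->B: in-degree(B)=1, level(B)>=1
    D->C: in-degree(C)=1, level(C)>=1
  process A: level=1
    A->B: in-degree(B)=0, level(B)=2, enqueue
    A->C: in-degree(C)=0, level(C)=2, enqueue
  process B: level=2
  process C: level=2
All levels: A:1, B:2, C:2, D:0
max level = 2

Answer: 2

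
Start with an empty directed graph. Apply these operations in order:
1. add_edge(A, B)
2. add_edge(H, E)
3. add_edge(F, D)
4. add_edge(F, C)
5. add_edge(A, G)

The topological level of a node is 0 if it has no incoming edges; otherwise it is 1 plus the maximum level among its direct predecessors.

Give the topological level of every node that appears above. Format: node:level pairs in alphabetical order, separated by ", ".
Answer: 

Op 1: add_edge(A, B). Edges now: 1
Op 2: add_edge(H, E). Edges now: 2
Op 3: add_edge(F, D). Edges now: 3
Op 4: add_edge(F, C). Edges now: 4
Op 5: add_edge(A, G). Edges now: 5
Compute levels (Kahn BFS):
  sources (in-degree 0): A, F, H
  process A: level=0
    A->B: in-degree(B)=0, level(B)=1, enqueue
    A->G: in-degree(G)=0, level(G)=1, enqueue
  process F: level=0
    F->C: in-degree(C)=0, level(C)=1, enqueue
    F->D: in-degree(D)=0, level(D)=1, enqueue
  process H: level=0
    H->E: in-degree(E)=0, level(E)=1, enqueue
  process B: level=1
  process G: level=1
  process C: level=1
  process D: level=1
  process E: level=1
All levels: A:0, B:1, C:1, D:1, E:1, F:0, G:1, H:0

Answer: A:0, B:1, C:1, D:1, E:1, F:0, G:1, H:0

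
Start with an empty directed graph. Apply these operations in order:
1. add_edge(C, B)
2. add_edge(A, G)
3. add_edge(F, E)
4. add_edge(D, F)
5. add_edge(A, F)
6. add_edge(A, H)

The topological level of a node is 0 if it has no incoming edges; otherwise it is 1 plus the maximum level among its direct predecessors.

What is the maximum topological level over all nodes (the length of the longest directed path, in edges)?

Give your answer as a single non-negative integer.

Op 1: add_edge(C, B). Edges now: 1
Op 2: add_edge(A, G). Edges now: 2
Op 3: add_edge(F, E). Edges now: 3
Op 4: add_edge(D, F). Edges now: 4
Op 5: add_edge(A, F). Edges now: 5
Op 6: add_edge(A, H). Edges now: 6
Compute levels (Kahn BFS):
  sources (in-degree 0): A, C, D
  process A: level=0
    A->F: in-degree(F)=1, level(F)>=1
    A->G: in-degree(G)=0, level(G)=1, enqueue
    A->H: in-degree(H)=0, level(H)=1, enqueue
  process C: level=0
    C->B: in-degree(B)=0, level(B)=1, enqueue
  process D: level=0
    D->F: in-degree(F)=0, level(F)=1, enqueue
  process G: level=1
  process H: level=1
  process B: level=1
  process F: level=1
    F->E: in-degree(E)=0, level(E)=2, enqueue
  process E: level=2
All levels: A:0, B:1, C:0, D:0, E:2, F:1, G:1, H:1
max level = 2

Answer: 2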